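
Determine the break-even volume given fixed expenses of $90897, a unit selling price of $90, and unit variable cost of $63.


Formula: BEQ = Fixed Costs / (Price - Variable Cost)
Contribution margin = $90 - $63 = $27/unit
BEQ = ceil($90897 / $27/unit) = ceil(3366.56) = 3367 units

3367 units


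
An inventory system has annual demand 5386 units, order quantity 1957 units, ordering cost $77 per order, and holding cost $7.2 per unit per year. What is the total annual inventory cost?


TC = 5386/1957 * 77 + 1957/2 * 7.2

$7257.12


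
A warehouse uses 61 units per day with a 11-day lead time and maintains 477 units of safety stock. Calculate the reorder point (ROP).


Formula: ROP = (Daily Demand * Lead Time) + Safety Stock
Demand during lead time = 61 * 11 = 671 units
ROP = 671 + 477 = 1148 units

1148 units


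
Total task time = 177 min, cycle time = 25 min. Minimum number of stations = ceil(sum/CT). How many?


Formula: N_min = ceil(Sum of Task Times / Cycle Time)
N_min = ceil(177 min / 25 min) = ceil(7.08)
N_min = 8 stations

8


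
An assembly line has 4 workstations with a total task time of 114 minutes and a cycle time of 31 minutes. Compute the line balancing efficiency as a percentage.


Formula: Efficiency = Sum of Task Times / (N_stations * CT) * 100
Total station capacity = 4 stations * 31 min = 124 min
Efficiency = 114 / 124 * 100 = 91.9%

91.9%


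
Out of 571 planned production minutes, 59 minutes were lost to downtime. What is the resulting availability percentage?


Formula: Availability = (Planned Time - Downtime) / Planned Time * 100
Uptime = 571 - 59 = 512 min
Availability = 512 / 571 * 100 = 89.7%

89.7%


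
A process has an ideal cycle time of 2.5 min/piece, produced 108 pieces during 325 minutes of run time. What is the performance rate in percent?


Formula: Performance = (Ideal CT * Total Count) / Run Time * 100
Ideal output time = 2.5 * 108 = 270.0 min
Performance = 270.0 / 325 * 100 = 83.1%

83.1%


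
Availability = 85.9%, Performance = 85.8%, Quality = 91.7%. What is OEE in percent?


Formula: OEE = Availability * Performance * Quality / 10000
A * P = 85.9% * 85.8% / 100 = 73.7%
OEE = 73.7% * 91.7% / 100 = 67.6%

67.6%


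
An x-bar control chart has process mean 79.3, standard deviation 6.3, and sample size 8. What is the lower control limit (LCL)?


LCL = 79.3 - 3 * 6.3 / sqrt(8)

72.62


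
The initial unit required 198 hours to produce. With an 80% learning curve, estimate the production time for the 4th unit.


Formula: T_n = T_1 * (learning_rate)^(log2(n)) where learning_rate = rate/100
Doublings = log2(4) = 2
T_n = 198 * 0.8^2
T_n = 198 * 0.64 = 126.7 hours

126.7 hours


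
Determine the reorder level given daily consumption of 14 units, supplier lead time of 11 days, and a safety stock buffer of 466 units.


Formula: ROP = (Daily Demand * Lead Time) + Safety Stock
Demand during lead time = 14 * 11 = 154 units
ROP = 154 + 466 = 620 units

620 units


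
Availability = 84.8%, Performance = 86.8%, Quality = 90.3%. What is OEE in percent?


Formula: OEE = Availability * Performance * Quality / 10000
A * P = 84.8% * 86.8% / 100 = 73.61%
OEE = 73.61% * 90.3% / 100 = 66.5%

66.5%


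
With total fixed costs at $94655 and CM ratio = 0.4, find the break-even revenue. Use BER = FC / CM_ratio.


Formula: BER = Fixed Costs / Contribution Margin Ratio
BER = $94655 / 0.4
BER = $236637.50 (to the nearest cent)

$236637.50


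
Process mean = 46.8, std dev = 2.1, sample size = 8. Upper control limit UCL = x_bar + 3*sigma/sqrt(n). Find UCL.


UCL = 46.8 + 3 * 2.1 / sqrt(8)

49.03


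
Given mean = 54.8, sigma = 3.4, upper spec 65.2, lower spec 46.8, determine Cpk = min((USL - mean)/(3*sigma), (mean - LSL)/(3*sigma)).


Cpu = (65.2 - 54.8) / (3 * 3.4) = 1.02
Cpl = (54.8 - 46.8) / (3 * 3.4) = 0.78
Cpk = min(1.02, 0.78) = 0.78

0.78


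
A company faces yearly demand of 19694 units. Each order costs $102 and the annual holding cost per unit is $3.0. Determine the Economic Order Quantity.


Formula: EOQ = sqrt(2 * D * S / H)
Numerator: 2 * 19694 * 102 = 4017576
2DS/H = 4017576 / 3.0 = 1339192.0
EOQ = sqrt(1339192.0) = 1157.2 units

1157.2 units


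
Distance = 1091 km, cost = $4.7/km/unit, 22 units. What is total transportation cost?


TC = dist * cost * units = 1091 * 4.7 * 22 = $112809.40

$112809.40


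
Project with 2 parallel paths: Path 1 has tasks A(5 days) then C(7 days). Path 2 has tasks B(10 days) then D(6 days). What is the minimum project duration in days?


Path 1 = 5 + 7 = 12 days
Path 2 = 10 + 6 = 16 days
Duration = max(12, 16) = 16 days

16 days


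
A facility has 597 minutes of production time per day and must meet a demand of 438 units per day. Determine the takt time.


Formula: Takt Time = Available Production Time / Customer Demand
Takt = 597 min/day / 438 units/day
Takt = 1.36 min/unit

1.36 min/unit


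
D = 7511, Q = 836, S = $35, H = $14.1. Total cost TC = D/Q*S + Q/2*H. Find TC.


TC = 7511/836 * 35 + 836/2 * 14.1

$6208.26


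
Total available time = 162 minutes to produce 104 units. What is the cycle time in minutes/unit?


Formula: CT = Available Time / Number of Units
CT = 162 min / 104 units
CT = 1.56 min/unit

1.56 min/unit


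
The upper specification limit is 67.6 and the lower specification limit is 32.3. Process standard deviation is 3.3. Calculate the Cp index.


Cp = (67.6 - 32.3) / (6 * 3.3)

1.78


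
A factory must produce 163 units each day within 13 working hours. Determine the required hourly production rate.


Formula: Production Rate = Daily Demand / Available Hours
Rate = 163 units/day / 13 hours/day
Rate = 12.5 units/hour

12.5 units/hour


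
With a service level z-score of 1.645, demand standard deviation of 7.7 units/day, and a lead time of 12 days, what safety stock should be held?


Formula: SS = z * sigma_d * sqrt(LT)
sqrt(LT) = sqrt(12) = 3.4641
SS = 1.645 * 7.7 * 3.4641
SS = 43.9 units

43.9 units


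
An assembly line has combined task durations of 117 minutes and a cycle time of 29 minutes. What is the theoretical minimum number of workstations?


Formula: N_min = ceil(Sum of Task Times / Cycle Time)
N_min = ceil(117 min / 29 min) = ceil(4.0345)
N_min = 5 stations

5


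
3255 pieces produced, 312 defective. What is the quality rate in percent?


Formula: Quality Rate = Good Pieces / Total Pieces * 100
Good pieces = 3255 - 312 = 2943
QR = 2943 / 3255 * 100 = 90.4%

90.4%


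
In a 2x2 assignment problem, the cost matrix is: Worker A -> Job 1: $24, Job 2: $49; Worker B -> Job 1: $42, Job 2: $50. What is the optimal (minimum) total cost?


Option 1: A->1 + B->2 = $24 + $50 = $74
Option 2: A->2 + B->1 = $49 + $42 = $91
Min cost = min($74, $91) = $74

$74


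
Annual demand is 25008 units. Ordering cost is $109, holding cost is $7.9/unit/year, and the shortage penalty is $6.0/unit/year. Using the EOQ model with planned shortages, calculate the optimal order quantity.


Formula: EOQ* = sqrt(2DS/H) * sqrt((H+P)/P)
Base EOQ = sqrt(2*25008*109/7.9) = 830.72 units
Correction = sqrt((7.9+6.0)/6.0) = 1.52206
EOQ* = 830.72 * 1.52206 = 1264.4 units

1264.4 units


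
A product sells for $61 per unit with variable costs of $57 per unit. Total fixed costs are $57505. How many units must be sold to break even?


Formula: BEQ = Fixed Costs / (Price - Variable Cost)
Contribution margin = $61 - $57 = $4/unit
BEQ = ceil($57505 / $4/unit) = ceil(14376.25) = 14377 units

14377 units


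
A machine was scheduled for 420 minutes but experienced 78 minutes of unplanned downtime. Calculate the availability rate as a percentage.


Formula: Availability = (Planned Time - Downtime) / Planned Time * 100
Uptime = 420 - 78 = 342 min
Availability = 342 / 420 * 100 = 81.4%

81.4%


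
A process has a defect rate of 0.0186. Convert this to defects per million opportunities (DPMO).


DPMO = defect_rate * 1000000 = 0.0186 * 1000000

18600


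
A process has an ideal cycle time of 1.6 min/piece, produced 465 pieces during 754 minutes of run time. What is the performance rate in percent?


Formula: Performance = (Ideal CT * Total Count) / Run Time * 100
Ideal output time = 1.6 * 465 = 744.0 min
Performance = 744.0 / 754 * 100 = 98.7%

98.7%


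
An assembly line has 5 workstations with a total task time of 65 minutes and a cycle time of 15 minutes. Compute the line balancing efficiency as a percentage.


Formula: Efficiency = Sum of Task Times / (N_stations * CT) * 100
Total station capacity = 5 stations * 15 min = 75 min
Efficiency = 65 / 75 * 100 = 86.7%

86.7%


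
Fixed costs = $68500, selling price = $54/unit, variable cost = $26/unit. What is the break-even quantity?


Formula: BEQ = Fixed Costs / (Price - Variable Cost)
Contribution margin = $54 - $26 = $28/unit
BEQ = ceil($68500 / $28/unit) = ceil(2446.43) = 2447 units

2447 units


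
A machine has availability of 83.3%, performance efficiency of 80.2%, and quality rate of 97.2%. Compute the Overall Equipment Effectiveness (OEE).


Formula: OEE = Availability * Performance * Quality / 10000
A * P = 83.3% * 80.2% / 100 = 66.81%
OEE = 66.81% * 97.2% / 100 = 64.9%

64.9%


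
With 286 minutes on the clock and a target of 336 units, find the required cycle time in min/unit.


Formula: CT = Available Time / Number of Units
CT = 286 min / 336 units
CT = 0.85 min/unit

0.85 min/unit


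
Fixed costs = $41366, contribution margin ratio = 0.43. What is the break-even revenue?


Formula: BER = Fixed Costs / Contribution Margin Ratio
BER = $41366 / 0.43
BER = $96200.00 (to the nearest cent)

$96200.00


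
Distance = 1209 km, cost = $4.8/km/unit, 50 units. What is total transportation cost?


TC = dist * cost * units = 1209 * 4.8 * 50 = $290160.00

$290160.00


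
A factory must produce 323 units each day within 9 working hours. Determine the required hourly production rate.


Formula: Production Rate = Daily Demand / Available Hours
Rate = 323 units/day / 9 hours/day
Rate = 35.9 units/hour

35.9 units/hour


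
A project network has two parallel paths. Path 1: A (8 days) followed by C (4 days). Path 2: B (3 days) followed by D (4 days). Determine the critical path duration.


Path 1 = 8 + 4 = 12 days
Path 2 = 3 + 4 = 7 days
Duration = max(12, 7) = 12 days

12 days


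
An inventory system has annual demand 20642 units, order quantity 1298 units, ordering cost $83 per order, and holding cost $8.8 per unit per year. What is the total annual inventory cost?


TC = 20642/1298 * 83 + 1298/2 * 8.8

$7031.14


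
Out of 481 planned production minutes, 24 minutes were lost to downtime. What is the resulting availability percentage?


Formula: Availability = (Planned Time - Downtime) / Planned Time * 100
Uptime = 481 - 24 = 457 min
Availability = 457 / 481 * 100 = 95.0%

95.0%


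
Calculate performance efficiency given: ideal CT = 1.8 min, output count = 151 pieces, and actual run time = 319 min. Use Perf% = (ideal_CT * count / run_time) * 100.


Formula: Performance = (Ideal CT * Total Count) / Run Time * 100
Ideal output time = 1.8 * 151 = 271.8 min
Performance = 271.8 / 319 * 100 = 85.2%

85.2%


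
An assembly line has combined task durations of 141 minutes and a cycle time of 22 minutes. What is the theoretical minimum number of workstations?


Formula: N_min = ceil(Sum of Task Times / Cycle Time)
N_min = ceil(141 min / 22 min) = ceil(6.4091)
N_min = 7 stations

7


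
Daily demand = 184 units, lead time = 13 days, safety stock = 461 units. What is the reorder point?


Formula: ROP = (Daily Demand * Lead Time) + Safety Stock
Demand during lead time = 184 * 13 = 2392 units
ROP = 2392 + 461 = 2853 units

2853 units


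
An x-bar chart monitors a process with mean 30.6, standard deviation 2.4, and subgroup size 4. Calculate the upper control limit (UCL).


UCL = 30.6 + 3 * 2.4 / sqrt(4)

34.2


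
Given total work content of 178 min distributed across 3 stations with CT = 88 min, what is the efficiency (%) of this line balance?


Formula: Efficiency = Sum of Task Times / (N_stations * CT) * 100
Total station capacity = 3 stations * 88 min = 264 min
Efficiency = 178 / 264 * 100 = 67.4%

67.4%


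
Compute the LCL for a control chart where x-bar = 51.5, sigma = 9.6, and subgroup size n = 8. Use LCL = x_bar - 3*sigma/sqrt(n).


LCL = 51.5 - 3 * 9.6 / sqrt(8)

41.32


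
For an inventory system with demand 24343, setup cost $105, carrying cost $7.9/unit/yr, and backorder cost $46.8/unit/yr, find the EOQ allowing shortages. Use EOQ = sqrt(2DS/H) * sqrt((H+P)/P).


Formula: EOQ* = sqrt(2DS/H) * sqrt((H+P)/P)
Base EOQ = sqrt(2*24343*105/7.9) = 804.42 units
Correction = sqrt((7.9+46.8)/46.8) = 1.08111
EOQ* = 804.42 * 1.08111 = 869.7 units

869.7 units


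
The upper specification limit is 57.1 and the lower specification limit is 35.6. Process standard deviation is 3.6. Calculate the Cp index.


Cp = (57.1 - 35.6) / (6 * 3.6)

1.0


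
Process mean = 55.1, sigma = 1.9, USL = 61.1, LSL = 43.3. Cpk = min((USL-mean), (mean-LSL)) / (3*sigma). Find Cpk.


Cpu = (61.1 - 55.1) / (3 * 1.9) = 1.05
Cpl = (55.1 - 43.3) / (3 * 1.9) = 2.07
Cpk = min(1.05, 2.07) = 1.05

1.05


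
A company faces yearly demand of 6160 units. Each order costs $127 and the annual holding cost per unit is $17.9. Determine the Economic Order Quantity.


Formula: EOQ = sqrt(2 * D * S / H)
Numerator: 2 * 6160 * 127 = 1564640
2DS/H = 1564640 / 17.9 = 87410.1
EOQ = sqrt(87410.1) = 295.7 units

295.7 units


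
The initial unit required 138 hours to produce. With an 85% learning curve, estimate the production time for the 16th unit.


Formula: T_n = T_1 * (learning_rate)^(log2(n)) where learning_rate = rate/100
Doublings = log2(16) = 4
T_n = 138 * 0.85^4
T_n = 138 * 0.522 = 72.0 hours

72.0 hours


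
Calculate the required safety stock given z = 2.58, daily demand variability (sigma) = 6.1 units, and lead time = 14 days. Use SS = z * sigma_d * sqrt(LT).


Formula: SS = z * sigma_d * sqrt(LT)
sqrt(LT) = sqrt(14) = 3.7417
SS = 2.58 * 6.1 * 3.7417
SS = 58.9 units

58.9 units


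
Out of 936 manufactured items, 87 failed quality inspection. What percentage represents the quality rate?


Formula: Quality Rate = Good Pieces / Total Pieces * 100
Good pieces = 936 - 87 = 849
QR = 849 / 936 * 100 = 90.7%

90.7%


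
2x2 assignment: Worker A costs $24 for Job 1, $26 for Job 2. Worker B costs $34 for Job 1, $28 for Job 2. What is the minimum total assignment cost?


Option 1: A->1 + B->2 = $24 + $28 = $52
Option 2: A->2 + B->1 = $26 + $34 = $60
Min cost = min($52, $60) = $52

$52


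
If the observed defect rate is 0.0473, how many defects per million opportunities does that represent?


DPMO = defect_rate * 1000000 = 0.0473 * 1000000

47300


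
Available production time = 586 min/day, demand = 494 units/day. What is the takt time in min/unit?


Formula: Takt Time = Available Production Time / Customer Demand
Takt = 586 min/day / 494 units/day
Takt = 1.19 min/unit

1.19 min/unit


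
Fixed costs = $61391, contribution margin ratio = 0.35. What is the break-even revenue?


Formula: BER = Fixed Costs / Contribution Margin Ratio
BER = $61391 / 0.35
BER = $175402.86 (to the nearest cent)

$175402.86


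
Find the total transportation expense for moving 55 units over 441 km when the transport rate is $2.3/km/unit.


TC = dist * cost * units = 441 * 2.3 * 55 = $55786.50

$55786.50


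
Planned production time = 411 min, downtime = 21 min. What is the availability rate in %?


Formula: Availability = (Planned Time - Downtime) / Planned Time * 100
Uptime = 411 - 21 = 390 min
Availability = 390 / 411 * 100 = 94.9%

94.9%


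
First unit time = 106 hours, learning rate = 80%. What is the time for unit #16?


Formula: T_n = T_1 * (learning_rate)^(log2(n)) where learning_rate = rate/100
Doublings = log2(16) = 4
T_n = 106 * 0.8^4
T_n = 106 * 0.4096 = 43.4 hours

43.4 hours


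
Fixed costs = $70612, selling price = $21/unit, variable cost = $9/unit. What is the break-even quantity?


Formula: BEQ = Fixed Costs / (Price - Variable Cost)
Contribution margin = $21 - $9 = $12/unit
BEQ = ceil($70612 / $12/unit) = ceil(5884.33) = 5885 units

5885 units


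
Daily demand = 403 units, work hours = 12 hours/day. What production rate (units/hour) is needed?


Formula: Production Rate = Daily Demand / Available Hours
Rate = 403 units/day / 12 hours/day
Rate = 33.6 units/hour

33.6 units/hour


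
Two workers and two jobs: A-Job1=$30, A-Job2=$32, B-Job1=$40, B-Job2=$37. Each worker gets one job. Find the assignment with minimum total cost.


Option 1: A->1 + B->2 = $30 + $37 = $67
Option 2: A->2 + B->1 = $32 + $40 = $72
Min cost = min($67, $72) = $67

$67


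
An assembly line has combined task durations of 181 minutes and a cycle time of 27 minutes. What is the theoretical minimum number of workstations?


Formula: N_min = ceil(Sum of Task Times / Cycle Time)
N_min = ceil(181 min / 27 min) = ceil(6.7037)
N_min = 7 stations

7


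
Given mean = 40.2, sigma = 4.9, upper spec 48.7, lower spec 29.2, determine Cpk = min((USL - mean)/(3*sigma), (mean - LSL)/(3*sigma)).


Cpu = (48.7 - 40.2) / (3 * 4.9) = 0.58
Cpl = (40.2 - 29.2) / (3 * 4.9) = 0.75
Cpk = min(0.58, 0.75) = 0.58

0.58


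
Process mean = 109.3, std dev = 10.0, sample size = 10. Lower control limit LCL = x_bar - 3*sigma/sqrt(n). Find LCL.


LCL = 109.3 - 3 * 10.0 / sqrt(10)

99.81


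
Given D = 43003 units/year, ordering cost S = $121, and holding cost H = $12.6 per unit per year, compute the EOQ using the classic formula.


Formula: EOQ = sqrt(2 * D * S / H)
Numerator: 2 * 43003 * 121 = 10406726
2DS/H = 10406726 / 12.6 = 825930.6
EOQ = sqrt(825930.6) = 908.8 units

908.8 units


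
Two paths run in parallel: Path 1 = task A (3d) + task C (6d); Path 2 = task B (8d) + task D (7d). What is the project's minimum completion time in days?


Path 1 = 3 + 6 = 9 days
Path 2 = 8 + 7 = 15 days
Duration = max(9, 15) = 15 days

15 days


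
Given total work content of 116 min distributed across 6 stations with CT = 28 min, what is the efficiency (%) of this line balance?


Formula: Efficiency = Sum of Task Times / (N_stations * CT) * 100
Total station capacity = 6 stations * 28 min = 168 min
Efficiency = 116 / 168 * 100 = 69.0%

69.0%


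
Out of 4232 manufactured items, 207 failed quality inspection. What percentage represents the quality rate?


Formula: Quality Rate = Good Pieces / Total Pieces * 100
Good pieces = 4232 - 207 = 4025
QR = 4025 / 4232 * 100 = 95.1%

95.1%


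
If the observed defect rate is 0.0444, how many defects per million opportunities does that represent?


DPMO = defect_rate * 1000000 = 0.0444 * 1000000

44400


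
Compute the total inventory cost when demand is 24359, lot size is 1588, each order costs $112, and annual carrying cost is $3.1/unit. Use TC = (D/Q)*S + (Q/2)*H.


TC = 24359/1588 * 112 + 1588/2 * 3.1

$4179.42


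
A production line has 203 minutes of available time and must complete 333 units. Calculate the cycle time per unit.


Formula: CT = Available Time / Number of Units
CT = 203 min / 333 units
CT = 0.61 min/unit

0.61 min/unit


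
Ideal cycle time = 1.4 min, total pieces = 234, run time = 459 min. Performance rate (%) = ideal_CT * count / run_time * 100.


Formula: Performance = (Ideal CT * Total Count) / Run Time * 100
Ideal output time = 1.4 * 234 = 327.6 min
Performance = 327.6 / 459 * 100 = 71.4%

71.4%


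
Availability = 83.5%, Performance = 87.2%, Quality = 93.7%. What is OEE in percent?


Formula: OEE = Availability * Performance * Quality / 10000
A * P = 83.5% * 87.2% / 100 = 72.81%
OEE = 72.81% * 93.7% / 100 = 68.2%

68.2%


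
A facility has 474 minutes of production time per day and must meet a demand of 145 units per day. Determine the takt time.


Formula: Takt Time = Available Production Time / Customer Demand
Takt = 474 min/day / 145 units/day
Takt = 3.27 min/unit

3.27 min/unit


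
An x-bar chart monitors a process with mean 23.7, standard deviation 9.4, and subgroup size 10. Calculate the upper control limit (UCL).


UCL = 23.7 + 3 * 9.4 / sqrt(10)

32.62


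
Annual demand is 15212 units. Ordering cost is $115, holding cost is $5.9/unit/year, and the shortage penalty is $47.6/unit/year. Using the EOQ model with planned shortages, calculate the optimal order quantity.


Formula: EOQ* = sqrt(2DS/H) * sqrt((H+P)/P)
Base EOQ = sqrt(2*15212*115/5.9) = 770.07 units
Correction = sqrt((5.9+47.6)/47.6) = 1.06016
EOQ* = 770.07 * 1.06016 = 816.4 units

816.4 units


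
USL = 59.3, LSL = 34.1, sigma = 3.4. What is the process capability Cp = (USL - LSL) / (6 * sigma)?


Cp = (59.3 - 34.1) / (6 * 3.4)

1.24


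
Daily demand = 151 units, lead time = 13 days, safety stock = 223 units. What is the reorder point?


Formula: ROP = (Daily Demand * Lead Time) + Safety Stock
Demand during lead time = 151 * 13 = 1963 units
ROP = 1963 + 223 = 2186 units

2186 units


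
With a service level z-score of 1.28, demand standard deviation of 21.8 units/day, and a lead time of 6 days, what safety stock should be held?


Formula: SS = z * sigma_d * sqrt(LT)
sqrt(LT) = sqrt(6) = 2.4495
SS = 1.28 * 21.8 * 2.4495
SS = 68.4 units

68.4 units


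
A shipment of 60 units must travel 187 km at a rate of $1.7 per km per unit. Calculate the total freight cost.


TC = dist * cost * units = 187 * 1.7 * 60 = $19074.00

$19074.00


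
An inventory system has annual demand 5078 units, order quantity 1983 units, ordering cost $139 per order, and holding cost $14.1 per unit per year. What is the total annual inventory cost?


TC = 5078/1983 * 139 + 1983/2 * 14.1

$14336.10


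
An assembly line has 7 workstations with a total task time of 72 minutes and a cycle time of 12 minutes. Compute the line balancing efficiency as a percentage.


Formula: Efficiency = Sum of Task Times / (N_stations * CT) * 100
Total station capacity = 7 stations * 12 min = 84 min
Efficiency = 72 / 84 * 100 = 85.7%

85.7%


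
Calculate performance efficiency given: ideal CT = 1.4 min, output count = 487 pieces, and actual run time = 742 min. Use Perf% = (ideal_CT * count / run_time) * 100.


Formula: Performance = (Ideal CT * Total Count) / Run Time * 100
Ideal output time = 1.4 * 487 = 681.8 min
Performance = 681.8 / 742 * 100 = 91.9%

91.9%


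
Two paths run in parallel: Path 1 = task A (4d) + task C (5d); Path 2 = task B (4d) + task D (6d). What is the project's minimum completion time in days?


Path 1 = 4 + 5 = 9 days
Path 2 = 4 + 6 = 10 days
Duration = max(9, 10) = 10 days

10 days


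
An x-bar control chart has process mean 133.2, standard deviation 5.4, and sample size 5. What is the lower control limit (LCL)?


LCL = 133.2 - 3 * 5.4 / sqrt(5)

125.96


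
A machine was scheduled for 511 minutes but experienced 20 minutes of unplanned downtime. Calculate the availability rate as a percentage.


Formula: Availability = (Planned Time - Downtime) / Planned Time * 100
Uptime = 511 - 20 = 491 min
Availability = 491 / 511 * 100 = 96.1%

96.1%


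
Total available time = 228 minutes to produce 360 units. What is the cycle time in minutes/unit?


Formula: CT = Available Time / Number of Units
CT = 228 min / 360 units
CT = 0.63 min/unit

0.63 min/unit


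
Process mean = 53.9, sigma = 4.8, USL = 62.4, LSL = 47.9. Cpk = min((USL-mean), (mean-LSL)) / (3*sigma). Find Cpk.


Cpu = (62.4 - 53.9) / (3 * 4.8) = 0.59
Cpl = (53.9 - 47.9) / (3 * 4.8) = 0.42
Cpk = min(0.59, 0.42) = 0.42

0.42


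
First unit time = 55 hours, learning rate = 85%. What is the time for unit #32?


Formula: T_n = T_1 * (learning_rate)^(log2(n)) where learning_rate = rate/100
Doublings = log2(32) = 5
T_n = 55 * 0.85^5
T_n = 55 * 0.4437 = 24.4 hours

24.4 hours


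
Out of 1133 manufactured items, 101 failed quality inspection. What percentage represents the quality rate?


Formula: Quality Rate = Good Pieces / Total Pieces * 100
Good pieces = 1133 - 101 = 1032
QR = 1032 / 1133 * 100 = 91.1%

91.1%


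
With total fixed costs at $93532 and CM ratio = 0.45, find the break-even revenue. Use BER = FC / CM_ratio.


Formula: BER = Fixed Costs / Contribution Margin Ratio
BER = $93532 / 0.45
BER = $207848.89 (to the nearest cent)

$207848.89


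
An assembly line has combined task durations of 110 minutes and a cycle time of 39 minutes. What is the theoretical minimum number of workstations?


Formula: N_min = ceil(Sum of Task Times / Cycle Time)
N_min = ceil(110 min / 39 min) = ceil(2.8205)
N_min = 3 stations

3


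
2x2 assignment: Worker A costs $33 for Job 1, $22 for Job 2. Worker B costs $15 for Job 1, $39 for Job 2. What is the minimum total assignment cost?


Option 1: A->1 + B->2 = $33 + $39 = $72
Option 2: A->2 + B->1 = $22 + $15 = $37
Min cost = min($72, $37) = $37

$37


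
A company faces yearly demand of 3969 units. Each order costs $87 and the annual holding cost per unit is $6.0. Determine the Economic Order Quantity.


Formula: EOQ = sqrt(2 * D * S / H)
Numerator: 2 * 3969 * 87 = 690606
2DS/H = 690606 / 6.0 = 115101.0
EOQ = sqrt(115101.0) = 339.3 units

339.3 units


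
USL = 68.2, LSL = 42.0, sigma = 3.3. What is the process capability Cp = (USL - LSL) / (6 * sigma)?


Cp = (68.2 - 42.0) / (6 * 3.3)

1.32


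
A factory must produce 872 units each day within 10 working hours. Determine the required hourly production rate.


Formula: Production Rate = Daily Demand / Available Hours
Rate = 872 units/day / 10 hours/day
Rate = 87.2 units/hour

87.2 units/hour


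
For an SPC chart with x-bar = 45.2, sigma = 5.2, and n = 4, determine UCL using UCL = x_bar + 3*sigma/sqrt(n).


UCL = 45.2 + 3 * 5.2 / sqrt(4)

53.0


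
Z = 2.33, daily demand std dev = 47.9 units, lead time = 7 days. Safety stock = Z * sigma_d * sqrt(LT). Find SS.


Formula: SS = z * sigma_d * sqrt(LT)
sqrt(LT) = sqrt(7) = 2.6458
SS = 2.33 * 47.9 * 2.6458
SS = 295.3 units

295.3 units


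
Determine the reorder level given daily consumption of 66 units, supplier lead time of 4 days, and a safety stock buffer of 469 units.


Formula: ROP = (Daily Demand * Lead Time) + Safety Stock
Demand during lead time = 66 * 4 = 264 units
ROP = 264 + 469 = 733 units

733 units


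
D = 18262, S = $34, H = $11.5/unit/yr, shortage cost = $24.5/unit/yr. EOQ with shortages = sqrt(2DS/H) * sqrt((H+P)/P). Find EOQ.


Formula: EOQ* = sqrt(2DS/H) * sqrt((H+P)/P)
Base EOQ = sqrt(2*18262*34/11.5) = 328.61 units
Correction = sqrt((11.5+24.5)/24.5) = 1.21218
EOQ* = 328.61 * 1.21218 = 398.3 units

398.3 units


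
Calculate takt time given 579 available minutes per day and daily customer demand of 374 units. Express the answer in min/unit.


Formula: Takt Time = Available Production Time / Customer Demand
Takt = 579 min/day / 374 units/day
Takt = 1.55 min/unit

1.55 min/unit


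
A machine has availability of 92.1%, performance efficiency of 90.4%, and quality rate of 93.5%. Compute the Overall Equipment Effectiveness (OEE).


Formula: OEE = Availability * Performance * Quality / 10000
A * P = 92.1% * 90.4% / 100 = 83.26%
OEE = 83.26% * 93.5% / 100 = 77.8%

77.8%


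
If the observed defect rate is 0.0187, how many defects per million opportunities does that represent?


DPMO = defect_rate * 1000000 = 0.0187 * 1000000

18700


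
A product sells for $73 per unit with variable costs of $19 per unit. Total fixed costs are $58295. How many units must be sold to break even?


Formula: BEQ = Fixed Costs / (Price - Variable Cost)
Contribution margin = $73 - $19 = $54/unit
BEQ = ceil($58295 / $54/unit) = ceil(1079.54) = 1080 units

1080 units


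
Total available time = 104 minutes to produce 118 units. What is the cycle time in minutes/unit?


Formula: CT = Available Time / Number of Units
CT = 104 min / 118 units
CT = 0.88 min/unit

0.88 min/unit


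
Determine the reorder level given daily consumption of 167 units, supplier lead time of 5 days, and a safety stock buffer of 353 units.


Formula: ROP = (Daily Demand * Lead Time) + Safety Stock
Demand during lead time = 167 * 5 = 835 units
ROP = 835 + 353 = 1188 units

1188 units


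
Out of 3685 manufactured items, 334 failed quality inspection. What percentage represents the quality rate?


Formula: Quality Rate = Good Pieces / Total Pieces * 100
Good pieces = 3685 - 334 = 3351
QR = 3351 / 3685 * 100 = 90.9%

90.9%


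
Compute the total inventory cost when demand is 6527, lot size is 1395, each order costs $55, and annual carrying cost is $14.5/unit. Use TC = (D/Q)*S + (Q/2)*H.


TC = 6527/1395 * 55 + 1395/2 * 14.5

$10371.09


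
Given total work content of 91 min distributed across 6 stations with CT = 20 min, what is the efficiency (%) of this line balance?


Formula: Efficiency = Sum of Task Times / (N_stations * CT) * 100
Total station capacity = 6 stations * 20 min = 120 min
Efficiency = 91 / 120 * 100 = 75.8%

75.8%


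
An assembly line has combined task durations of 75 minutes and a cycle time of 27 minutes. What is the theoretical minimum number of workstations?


Formula: N_min = ceil(Sum of Task Times / Cycle Time)
N_min = ceil(75 min / 27 min) = ceil(2.7778)
N_min = 3 stations

3


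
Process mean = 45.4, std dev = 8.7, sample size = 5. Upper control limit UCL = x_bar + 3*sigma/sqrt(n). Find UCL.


UCL = 45.4 + 3 * 8.7 / sqrt(5)

57.07


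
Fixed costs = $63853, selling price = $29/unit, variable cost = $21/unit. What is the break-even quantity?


Formula: BEQ = Fixed Costs / (Price - Variable Cost)
Contribution margin = $29 - $21 = $8/unit
BEQ = ceil($63853 / $8/unit) = ceil(7981.62) = 7982 units

7982 units


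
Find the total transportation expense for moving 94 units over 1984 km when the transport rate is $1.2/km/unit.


TC = dist * cost * units = 1984 * 1.2 * 94 = $223795.20

$223795.20


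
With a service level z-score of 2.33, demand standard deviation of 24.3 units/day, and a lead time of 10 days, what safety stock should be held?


Formula: SS = z * sigma_d * sqrt(LT)
sqrt(LT) = sqrt(10) = 3.1623
SS = 2.33 * 24.3 * 3.1623
SS = 179.0 units

179.0 units


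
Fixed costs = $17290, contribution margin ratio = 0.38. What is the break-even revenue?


Formula: BER = Fixed Costs / Contribution Margin Ratio
BER = $17290 / 0.38
BER = $45500.00 (to the nearest cent)

$45500.00


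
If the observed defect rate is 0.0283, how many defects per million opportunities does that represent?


DPMO = defect_rate * 1000000 = 0.0283 * 1000000

28300


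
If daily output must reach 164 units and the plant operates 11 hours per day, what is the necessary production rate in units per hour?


Formula: Production Rate = Daily Demand / Available Hours
Rate = 164 units/day / 11 hours/day
Rate = 14.9 units/hour

14.9 units/hour


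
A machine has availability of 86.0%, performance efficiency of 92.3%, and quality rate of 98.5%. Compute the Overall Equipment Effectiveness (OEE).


Formula: OEE = Availability * Performance * Quality / 10000
A * P = 86.0% * 92.3% / 100 = 79.38%
OEE = 79.38% * 98.5% / 100 = 78.2%

78.2%


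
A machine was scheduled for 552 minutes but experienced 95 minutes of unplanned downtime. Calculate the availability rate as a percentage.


Formula: Availability = (Planned Time - Downtime) / Planned Time * 100
Uptime = 552 - 95 = 457 min
Availability = 457 / 552 * 100 = 82.8%

82.8%


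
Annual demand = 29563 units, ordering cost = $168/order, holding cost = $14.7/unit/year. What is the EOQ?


Formula: EOQ = sqrt(2 * D * S / H)
Numerator: 2 * 29563 * 168 = 9933168
2DS/H = 9933168 / 14.7 = 675725.7
EOQ = sqrt(675725.7) = 822.0 units

822.0 units


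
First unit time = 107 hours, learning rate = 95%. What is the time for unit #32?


Formula: T_n = T_1 * (learning_rate)^(log2(n)) where learning_rate = rate/100
Doublings = log2(32) = 5
T_n = 107 * 0.95^5
T_n = 107 * 0.7738 = 82.8 hours

82.8 hours


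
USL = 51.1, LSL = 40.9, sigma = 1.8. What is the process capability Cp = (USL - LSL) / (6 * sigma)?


Cp = (51.1 - 40.9) / (6 * 1.8)

0.94


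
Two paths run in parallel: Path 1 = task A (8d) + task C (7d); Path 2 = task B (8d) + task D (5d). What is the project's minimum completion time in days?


Path 1 = 8 + 7 = 15 days
Path 2 = 8 + 5 = 13 days
Duration = max(15, 13) = 15 days

15 days


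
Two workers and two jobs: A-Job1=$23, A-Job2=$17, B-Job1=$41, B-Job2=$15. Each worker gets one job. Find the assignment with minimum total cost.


Option 1: A->1 + B->2 = $23 + $15 = $38
Option 2: A->2 + B->1 = $17 + $41 = $58
Min cost = min($38, $58) = $38

$38


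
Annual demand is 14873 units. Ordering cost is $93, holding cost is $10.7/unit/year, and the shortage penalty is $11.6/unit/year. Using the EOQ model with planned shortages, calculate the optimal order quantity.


Formula: EOQ* = sqrt(2DS/H) * sqrt((H+P)/P)
Base EOQ = sqrt(2*14873*93/10.7) = 508.47 units
Correction = sqrt((10.7+11.6)/11.6) = 1.38651
EOQ* = 508.47 * 1.38651 = 705.0 units

705.0 units


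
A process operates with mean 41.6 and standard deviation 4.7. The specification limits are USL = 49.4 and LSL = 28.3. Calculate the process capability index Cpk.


Cpu = (49.4 - 41.6) / (3 * 4.7) = 0.55
Cpl = (41.6 - 28.3) / (3 * 4.7) = 0.94
Cpk = min(0.55, 0.94) = 0.55

0.55


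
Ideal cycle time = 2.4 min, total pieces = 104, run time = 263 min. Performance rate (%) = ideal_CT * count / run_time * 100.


Formula: Performance = (Ideal CT * Total Count) / Run Time * 100
Ideal output time = 2.4 * 104 = 249.6 min
Performance = 249.6 / 263 * 100 = 94.9%

94.9%


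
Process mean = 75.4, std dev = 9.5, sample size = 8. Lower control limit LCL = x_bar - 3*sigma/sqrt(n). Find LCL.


LCL = 75.4 - 3 * 9.5 / sqrt(8)

65.32


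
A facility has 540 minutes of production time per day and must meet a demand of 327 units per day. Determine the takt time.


Formula: Takt Time = Available Production Time / Customer Demand
Takt = 540 min/day / 327 units/day
Takt = 1.65 min/unit

1.65 min/unit


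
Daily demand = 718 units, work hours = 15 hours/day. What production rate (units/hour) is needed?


Formula: Production Rate = Daily Demand / Available Hours
Rate = 718 units/day / 15 hours/day
Rate = 47.9 units/hour

47.9 units/hour


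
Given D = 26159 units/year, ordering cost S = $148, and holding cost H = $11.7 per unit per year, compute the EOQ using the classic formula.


Formula: EOQ = sqrt(2 * D * S / H)
Numerator: 2 * 26159 * 148 = 7743064
2DS/H = 7743064 / 11.7 = 661800.3
EOQ = sqrt(661800.3) = 813.5 units

813.5 units


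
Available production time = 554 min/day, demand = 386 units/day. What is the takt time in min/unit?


Formula: Takt Time = Available Production Time / Customer Demand
Takt = 554 min/day / 386 units/day
Takt = 1.44 min/unit

1.44 min/unit


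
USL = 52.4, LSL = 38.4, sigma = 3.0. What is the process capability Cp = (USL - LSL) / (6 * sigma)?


Cp = (52.4 - 38.4) / (6 * 3.0)

0.78


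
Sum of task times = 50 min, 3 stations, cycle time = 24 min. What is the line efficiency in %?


Formula: Efficiency = Sum of Task Times / (N_stations * CT) * 100
Total station capacity = 3 stations * 24 min = 72 min
Efficiency = 50 / 72 * 100 = 69.4%

69.4%


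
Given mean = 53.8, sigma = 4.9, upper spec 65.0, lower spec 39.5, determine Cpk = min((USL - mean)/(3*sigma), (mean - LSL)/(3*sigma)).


Cpu = (65.0 - 53.8) / (3 * 4.9) = 0.76
Cpl = (53.8 - 39.5) / (3 * 4.9) = 0.97
Cpk = min(0.76, 0.97) = 0.76

0.76


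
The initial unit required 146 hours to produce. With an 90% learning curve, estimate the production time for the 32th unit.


Formula: T_n = T_1 * (learning_rate)^(log2(n)) where learning_rate = rate/100
Doublings = log2(32) = 5
T_n = 146 * 0.9^5
T_n = 146 * 0.5905 = 86.2 hours

86.2 hours


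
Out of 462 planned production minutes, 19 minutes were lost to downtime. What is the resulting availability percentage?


Formula: Availability = (Planned Time - Downtime) / Planned Time * 100
Uptime = 462 - 19 = 443 min
Availability = 443 / 462 * 100 = 95.9%

95.9%


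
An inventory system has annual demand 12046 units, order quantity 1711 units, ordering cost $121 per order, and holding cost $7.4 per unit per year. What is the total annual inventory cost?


TC = 12046/1711 * 121 + 1711/2 * 7.4

$7182.58


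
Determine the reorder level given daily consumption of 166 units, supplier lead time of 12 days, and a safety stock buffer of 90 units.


Formula: ROP = (Daily Demand * Lead Time) + Safety Stock
Demand during lead time = 166 * 12 = 1992 units
ROP = 1992 + 90 = 2082 units

2082 units


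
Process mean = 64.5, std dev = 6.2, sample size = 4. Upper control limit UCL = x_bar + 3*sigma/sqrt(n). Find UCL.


UCL = 64.5 + 3 * 6.2 / sqrt(4)

73.8


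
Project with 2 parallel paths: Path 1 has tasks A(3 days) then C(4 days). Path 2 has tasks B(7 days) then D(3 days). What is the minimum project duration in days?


Path 1 = 3 + 4 = 7 days
Path 2 = 7 + 3 = 10 days
Duration = max(7, 10) = 10 days

10 days


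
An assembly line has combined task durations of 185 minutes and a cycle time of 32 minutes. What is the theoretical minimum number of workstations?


Formula: N_min = ceil(Sum of Task Times / Cycle Time)
N_min = ceil(185 min / 32 min) = ceil(5.7812)
N_min = 6 stations

6


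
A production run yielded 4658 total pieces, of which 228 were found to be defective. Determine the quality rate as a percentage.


Formula: Quality Rate = Good Pieces / Total Pieces * 100
Good pieces = 4658 - 228 = 4430
QR = 4430 / 4658 * 100 = 95.1%

95.1%


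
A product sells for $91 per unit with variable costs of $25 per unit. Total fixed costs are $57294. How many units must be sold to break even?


Formula: BEQ = Fixed Costs / (Price - Variable Cost)
Contribution margin = $91 - $25 = $66/unit
BEQ = ceil($57294 / $66/unit) = ceil(868.09) = 869 units

869 units


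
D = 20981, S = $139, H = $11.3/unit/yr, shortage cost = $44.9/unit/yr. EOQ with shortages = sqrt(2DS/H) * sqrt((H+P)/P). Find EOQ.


Formula: EOQ* = sqrt(2DS/H) * sqrt((H+P)/P)
Base EOQ = sqrt(2*20981*139/11.3) = 718.45 units
Correction = sqrt((11.3+44.9)/44.9) = 1.11878
EOQ* = 718.45 * 1.11878 = 803.8 units

803.8 units


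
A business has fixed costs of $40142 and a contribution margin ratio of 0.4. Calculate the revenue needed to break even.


Formula: BER = Fixed Costs / Contribution Margin Ratio
BER = $40142 / 0.4
BER = $100355.00 (to the nearest cent)

$100355.00


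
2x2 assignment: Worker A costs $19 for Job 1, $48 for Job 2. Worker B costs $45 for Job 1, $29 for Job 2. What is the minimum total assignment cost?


Option 1: A->1 + B->2 = $19 + $29 = $48
Option 2: A->2 + B->1 = $48 + $45 = $93
Min cost = min($48, $93) = $48

$48


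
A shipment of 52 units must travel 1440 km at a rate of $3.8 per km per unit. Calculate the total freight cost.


TC = dist * cost * units = 1440 * 3.8 * 52 = $284544.00

$284544.00


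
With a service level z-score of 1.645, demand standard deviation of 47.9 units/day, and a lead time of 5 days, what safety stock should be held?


Formula: SS = z * sigma_d * sqrt(LT)
sqrt(LT) = sqrt(5) = 2.2361
SS = 1.645 * 47.9 * 2.2361
SS = 176.2 units

176.2 units


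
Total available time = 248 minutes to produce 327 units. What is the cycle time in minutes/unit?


Formula: CT = Available Time / Number of Units
CT = 248 min / 327 units
CT = 0.76 min/unit

0.76 min/unit


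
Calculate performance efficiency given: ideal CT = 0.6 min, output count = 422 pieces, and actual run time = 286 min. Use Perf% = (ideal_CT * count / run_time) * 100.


Formula: Performance = (Ideal CT * Total Count) / Run Time * 100
Ideal output time = 0.6 * 422 = 253.2 min
Performance = 253.2 / 286 * 100 = 88.5%

88.5%
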